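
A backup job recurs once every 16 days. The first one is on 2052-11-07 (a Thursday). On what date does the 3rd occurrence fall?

The 3rd occurrence is 2 intervals after the first: 2 × 16 = 32 days after 2052-11-07.
November has 30 days — 23 days to the end of November leaves 9.
9 days into December → 2052-12-09.

2052-12-09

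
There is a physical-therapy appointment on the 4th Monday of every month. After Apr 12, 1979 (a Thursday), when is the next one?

Apr 1979 starts on a Sunday; its first Monday is the 2nd, so the 4th Monday is the 23rd — Apr 23, 1979.
Apr 23, 1979 is after Apr 12, 1979, so that is the next one.

Apr 23, 1979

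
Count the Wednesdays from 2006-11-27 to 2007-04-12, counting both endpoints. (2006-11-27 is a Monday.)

2006-11-27 is a Monday; the first Wednesday on or after it is 2006-11-29 (2 days later).
From 2006-11-29 to 2007-04-12: 1 + 31 + 31 + 28 + 31 + 12 = 134 days (rest of November, December, January, February, March, April).
134 ÷ 7 = 19 full weeks with remainder 1, so 19 more Wednesdays after the first → 20.

20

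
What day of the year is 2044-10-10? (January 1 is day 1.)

Days in months before October: 31 + 29 + 31 + 30 + 31 + 30 + 31 + 31 + 30 = 274.
Plus 10 days into October → day 284.

284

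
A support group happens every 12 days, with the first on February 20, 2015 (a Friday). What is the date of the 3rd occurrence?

The 3rd occurrence is 2 intervals after the first: 2 × 12 = 24 days after February 20, 2015.
February has 28 days — 8 days to the end of February leaves 16.
16 days into March → March 16, 2015.

March 16, 2015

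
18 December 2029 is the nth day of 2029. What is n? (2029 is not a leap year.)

Days in months before December: 31 + 28 + 31 + 30 + 31 + 30 + 31 + 31 + 30 + 31 + 30 = 334.
Plus 18 days into December → day 352.

352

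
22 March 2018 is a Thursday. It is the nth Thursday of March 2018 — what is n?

4th

Day 22 falls in week ⌈22/7⌉ of the month.
Days 1–7 hold the 1st Thursday, 8–14 the 2nd, 15–21 the 3rd, 22–28 the 4th, 29–31 the 5th.
22 is in the range for the 4th.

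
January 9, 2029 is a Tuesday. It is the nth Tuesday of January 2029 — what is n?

2nd

Day 9 falls in week ⌈9/7⌉ of the month.
Days 1–7 hold the 1st Tuesday, 8–14 the 2nd, 15–21 the 3rd, 22–28 the 4th, 29–31 the 5th.
9 is in the range for the 2nd.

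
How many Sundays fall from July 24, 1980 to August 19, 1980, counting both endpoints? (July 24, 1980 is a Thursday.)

4

July 24, 1980 is a Thursday; the first Sunday on or after it is July 27, 1980 (3 days later).
From July 27, 1980 to August 19, 1980: 4 + 19 = 23 days (rest of July, August).
23 ÷ 7 = 3 full weeks with remainder 2, so 3 more Sundays after the first → 4.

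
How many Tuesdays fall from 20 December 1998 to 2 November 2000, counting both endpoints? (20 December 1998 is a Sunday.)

20 December 1998 is a Sunday; the first Tuesday on or after it is 22 December 1998 (2 days later).
From 22 December 1998 to 2 November 2000: 9 + 365 + 307 = 681 days (rest of 1998, 1999, to 2 November 2000 in 2000).
681 ÷ 7 = 97 full weeks with remainder 2, so 97 more Tuesdays after the first → 98.

98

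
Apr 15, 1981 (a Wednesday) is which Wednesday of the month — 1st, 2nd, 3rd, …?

Day 15 falls in week ⌈15/7⌉ of the month.
Days 1–7 hold the 1st Wednesday, 8–14 the 2nd, 15–21 the 3rd, 22–28 the 4th, 29–31 the 5th.
15 is in the range for the 3rd.

3rd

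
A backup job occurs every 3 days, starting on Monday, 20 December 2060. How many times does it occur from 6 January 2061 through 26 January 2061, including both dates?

7

Occurrences land 3·i days after 20 December 2060 for i = 0, 1, 2, …
6 January 2061 is 17 days after the start; 17 ÷ 3 = 5 remainder 2; since the remainder is 2, round up to i = 6. First occurrence in the window: #7 on 7 January 2061 (6×3 = 18 days in).
26 January 2061 is 37 days after the start; 37 ÷ 3 = 12 remainder 1. Last occurrence in the window: #13 on 25 January 2061.
Occurrences #7 through #13: 7 in total.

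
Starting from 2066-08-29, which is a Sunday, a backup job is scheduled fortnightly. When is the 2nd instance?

2066-09-12

The 2nd occurrence is 1 interval after the first: 1 × 14 = 14 days after 2066-08-29.
August has 31 days — 2 days to the end of August leaves 12.
12 days into September → 2066-09-12.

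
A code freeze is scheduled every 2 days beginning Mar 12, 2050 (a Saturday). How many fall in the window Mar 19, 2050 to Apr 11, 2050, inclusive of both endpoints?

Occurrences land 2·i days after Mar 12, 2050 for i = 0, 1, 2, …
Mar 19, 2050 is 7 days after the start; 7 ÷ 2 = 3 remainder 1; since the remainder is 1, round up to i = 4. First occurrence in the window: #5 on Mar 20, 2050 (4×2 = 8 days in).
Apr 11, 2050 is 30 days after the start; 30 ÷ 2 = 15 remainder 0. Last occurrence in the window: #16 on Apr 11, 2050.
Occurrences #5 through #16: 12 in total.

12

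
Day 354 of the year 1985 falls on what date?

Jan has 31 days (354 − 31 = 323 remain).
Feb has 28 days (323 − 28 = 295 remain).
Mar has 31 days (295 − 31 = 264 remain).
Apr has 30 days (264 − 30 = 234 remain).
May has 31 days (234 − 31 = 203 remain).
Jun has 30 days (203 − 30 = 173 remain).
Jul has 31 days (173 − 31 = 142 remain).
Aug has 31 days (142 − 31 = 111 remain).
Sep has 30 days (111 − 30 = 81 remain).
Oct has 31 days (81 − 31 = 50 remain).
Nov has 30 days (50 − 30 = 20 remain).
20 into Dec → Dec 20.

Dec 20, 1985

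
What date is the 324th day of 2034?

January has 31 days (324 − 31 = 293 remain).
February has 28 days (293 − 28 = 265 remain).
March has 31 days (265 − 31 = 234 remain).
April has 30 days (234 − 30 = 204 remain).
May has 31 days (204 − 31 = 173 remain).
June has 30 days (173 − 30 = 143 remain).
July has 31 days (143 − 31 = 112 remain).
August has 31 days (112 − 31 = 81 remain).
September has 30 days (81 − 30 = 51 remain).
October has 31 days (51 − 31 = 20 remain).
20 into November → November 20.

20 November 2034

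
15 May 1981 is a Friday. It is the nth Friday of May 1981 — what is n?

3rd

Day 15 falls in week ⌈15/7⌉ of the month.
Days 1–7 hold the 1st Friday, 8–14 the 2nd, 15–21 the 3rd, 22–28 the 4th, 29–31 the 5th.
15 is in the range for the 3rd.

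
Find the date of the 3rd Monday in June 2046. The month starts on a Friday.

June 2046 begins on a Friday, so the first Monday is June 4 (3 days later).
The 3rd Monday is 2 weeks later: 4 + 14 = 18.

June 18, 2046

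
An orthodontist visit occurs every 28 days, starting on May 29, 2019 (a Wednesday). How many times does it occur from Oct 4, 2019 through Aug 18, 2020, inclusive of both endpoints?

Occurrences land 28·i days after May 29, 2019 for i = 0, 1, 2, …
Oct 4, 2019 is 128 days after the start; 128 ÷ 28 = 4 remainder 16; since the remainder is 16, round up to i = 5. First occurrence in the window: #6 on Oct 16, 2019 (5×28 = 140 days in).
Aug 18, 2020 is 447 days after the start; 447 ÷ 28 = 15 remainder 27. Last occurrence in the window: #16 on Jul 22, 2020.
Occurrences #6 through #16: 11 in total.

11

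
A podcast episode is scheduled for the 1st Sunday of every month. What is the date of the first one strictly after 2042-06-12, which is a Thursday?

June 2042 starts on a Sunday, so its 1st Sunday is 2042-06-01.
That is not after 2042-06-12, so look at July 2042.
July 2042 starts on a Tuesday, so its 1st Sunday is 2042-07-06 (5 days in).

2042-07-06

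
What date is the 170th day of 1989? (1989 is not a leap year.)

1989-06-19

January has 31 days (170 − 31 = 139 remain).
February has 28 days (139 − 28 = 111 remain).
March has 31 days (111 − 31 = 80 remain).
April has 30 days (80 − 30 = 50 remain).
May has 31 days (50 − 31 = 19 remain).
19 into June → June 19.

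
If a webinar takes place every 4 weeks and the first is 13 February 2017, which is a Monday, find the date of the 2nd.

The 2nd occurrence is 1 interval after the first: 1 × 28 = 28 days after 13 February 2017.
February has 28 days — 15 days to the end of February leaves 13.
13 days into March → 13 March 2017.

13 March 2017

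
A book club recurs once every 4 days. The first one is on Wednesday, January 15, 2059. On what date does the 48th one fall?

The 48th occurrence is 47 intervals after the first: 47 × 4 = 188 days after January 15, 2059.
January has 31 days — 16 days to the end of January leaves 172.
February has 28 days (144 left).
March has 31 days (113 left).
April has 30 days (83 left).
May has 31 days (52 left).
June has 30 days (22 left).
22 days into July → July 22, 2059.

July 22, 2059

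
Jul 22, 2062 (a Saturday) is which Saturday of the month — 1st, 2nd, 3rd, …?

4th

Day 22 falls in week ⌈22/7⌉ of the month.
Days 1–7 hold the 1st Saturday, 8–14 the 2nd, 15–21 the 3rd, 22–28 the 4th, 29–31 the 5th.
22 is in the range for the 4th.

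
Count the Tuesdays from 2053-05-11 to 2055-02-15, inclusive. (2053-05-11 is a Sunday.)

2053-05-11 is a Sunday; the first Tuesday on or after it is 2053-05-13 (2 days later).
From 2053-05-13 to 2055-02-15: 232 + 365 + 46 = 643 days (rest of 2053, 2054, to 2055-02-15 in 2055).
643 ÷ 7 = 91 full weeks with remainder 6, so 91 more Tuesdays after the first → 92.

92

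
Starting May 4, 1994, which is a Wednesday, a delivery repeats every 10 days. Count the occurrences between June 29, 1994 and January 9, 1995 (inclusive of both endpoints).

20

Occurrences land 10·i days after May 4, 1994 for i = 0, 1, 2, …
June 29, 1994 is 56 days after the start; 56 ÷ 10 = 5 remainder 6; since the remainder is 6, round up to i = 6. First occurrence in the window: #7 on July 3, 1994 (6×10 = 60 days in).
January 9, 1995 is 250 days after the start; 250 ÷ 10 = 25 remainder 0. Last occurrence in the window: #26 on January 9, 1995.
Occurrences #7 through #26: 20 in total.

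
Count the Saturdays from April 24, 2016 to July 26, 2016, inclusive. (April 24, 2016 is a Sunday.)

April 24, 2016 is a Sunday; the first Saturday on or after it is April 30, 2016 (6 days later).
From April 30, 2016 to July 26, 2016: 0 + 31 + 30 + 26 = 87 days (rest of April, May, June, July).
87 ÷ 7 = 12 full weeks with remainder 3, so 12 more Saturdays after the first → 13.

13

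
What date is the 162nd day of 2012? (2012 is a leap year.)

2012-06-10

January has 31 days (162 − 31 = 131 remain).
February has 29 days (131 − 29 = 102 remain).
March has 31 days (102 − 31 = 71 remain).
April has 30 days (71 − 30 = 41 remain).
May has 31 days (41 − 31 = 10 remain).
10 into June → June 10.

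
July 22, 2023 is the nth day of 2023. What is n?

Days in months before July: 31 + 28 + 31 + 30 + 31 + 30 = 181.
Plus 22 days into July → day 203.

203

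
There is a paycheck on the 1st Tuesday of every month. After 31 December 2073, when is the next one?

2 January 2074

December 2073 starts on a Friday, so its 1st Tuesday is 5 December 2073 (4 days in).
That is not after 31 December 2073, so look at January 2074.
January 2074 starts on a Monday, so its 1st Tuesday is 2 January 2074 (1 day in).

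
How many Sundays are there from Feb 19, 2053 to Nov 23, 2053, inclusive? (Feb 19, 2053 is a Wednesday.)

40

Feb 19, 2053 is a Wednesday; the first Sunday on or after it is Feb 23, 2053 (4 days later).
From Feb 23, 2053 to Nov 23, 2053: 5 + 31 + 30 + 31 + 30 + 31 + 31 + 30 + 31 + 23 = 273 days (rest of Feb, Mar, Apr, May, Jun, Jul, Aug, Sep, Oct, Nov).
273 ÷ 7 = 39 full weeks with remainder 0, so 39 more Sundays after the first → 40.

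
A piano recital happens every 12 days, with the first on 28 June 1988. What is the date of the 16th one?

The 16th occurrence is 15 intervals after the first: 15 × 12 = 180 days after 28 June 1988.
June has 30 days — 2 days to the end of June leaves 178.
July has 31 days (147 left).
August has 31 days (116 left).
September has 30 days (86 left).
October has 31 days (55 left).
November has 30 days (25 left).
25 days into December → 25 December 1988.

25 December 1988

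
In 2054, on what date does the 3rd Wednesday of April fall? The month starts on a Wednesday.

April 2054 begins on a Wednesday, so the first Wednesday is April 1.
The 3rd Wednesday is 2 weeks later: 1 + 14 = 15.

15 April 2054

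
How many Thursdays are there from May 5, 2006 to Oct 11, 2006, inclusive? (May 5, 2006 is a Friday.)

22

May 5, 2006 is a Friday; the first Thursday on or after it is May 11, 2006 (6 days later).
From May 11, 2006 to Oct 11, 2006: 20 + 30 + 31 + 31 + 30 + 11 = 153 days (rest of May, Jun, Jul, Aug, Sep, Oct).
153 ÷ 7 = 21 full weeks with remainder 6, so 21 more Thursdays after the first → 22.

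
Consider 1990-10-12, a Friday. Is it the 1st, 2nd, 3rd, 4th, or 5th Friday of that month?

Day 12 falls in week ⌈12/7⌉ of the month.
Days 1–7 hold the 1st Friday, 8–14 the 2nd, 15–21 the 3rd, 22–28 the 4th, 29–31 the 5th.
12 is in the range for the 2nd.

2nd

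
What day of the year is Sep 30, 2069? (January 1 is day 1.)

Days in months before Sep: 31 + 28 + 31 + 30 + 31 + 30 + 31 + 31 = 243.
Plus 30 days into Sep → day 273.

273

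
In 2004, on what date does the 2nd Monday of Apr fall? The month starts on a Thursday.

Apr 12, 2004

Apr 2004 begins on a Thursday, so the first Monday is Apr 5 (4 days later).
The 2nd Monday is 1 weeks later: 5 + 7 = 12.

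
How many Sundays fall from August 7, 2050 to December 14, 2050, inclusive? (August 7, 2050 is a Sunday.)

19

August 7, 2050 is a Sunday; the first Sunday on or after it is August 7, 2050.
From August 7, 2050 to December 14, 2050: 24 + 30 + 31 + 30 + 14 = 129 days (rest of August, September, October, November, December).
129 ÷ 7 = 18 full weeks with remainder 3, so 18 more Sundays after the first → 19.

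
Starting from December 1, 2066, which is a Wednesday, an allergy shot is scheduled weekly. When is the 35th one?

July 27, 2067

The 35th occurrence is 34 intervals after the first: 34 × 7 = 238 days after December 1, 2066.
December has 31 days — 30 days to the end of December leaves 208.
January has 31 days (177 left).
February has 28 days (149 left).
March has 31 days (118 left).
April has 30 days (88 left).
May has 31 days (57 left).
June has 30 days (27 left).
27 days into July → July 27, 2067.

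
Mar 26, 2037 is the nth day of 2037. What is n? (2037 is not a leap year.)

Days in months before Mar: 31 + 28 = 59.
Plus 26 days into Mar → day 85.

85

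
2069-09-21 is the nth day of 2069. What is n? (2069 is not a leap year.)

264

Days in months before September: 31 + 28 + 31 + 30 + 31 + 30 + 31 + 31 = 243.
Plus 21 days into September → day 264.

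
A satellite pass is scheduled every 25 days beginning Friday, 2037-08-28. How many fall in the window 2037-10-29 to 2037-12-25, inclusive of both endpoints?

2

Occurrences land 25·i days after 2037-08-28 for i = 0, 1, 2, …
2037-10-29 is 62 days after the start; 62 ÷ 25 = 2 remainder 12; since the remainder is 12, round up to i = 3. First occurrence in the window: #4 on 2037-11-11 (3×25 = 75 days in).
2037-12-25 is 119 days after the start; 119 ÷ 25 = 4 remainder 19. Last occurrence in the window: #5 on 2037-12-06.
Occurrences #4 through #5: 2 in total.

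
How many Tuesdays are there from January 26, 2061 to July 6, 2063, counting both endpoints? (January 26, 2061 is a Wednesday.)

127

January 26, 2061 is a Wednesday; the first Tuesday on or after it is February 1, 2061 (6 days later).
From February 1, 2061 to July 6, 2063: 333 + 365 + 187 = 885 days (rest of 2061, 2062, to July 6, 2063 in 2063).
885 ÷ 7 = 126 full weeks with remainder 3, so 126 more Tuesdays after the first → 127.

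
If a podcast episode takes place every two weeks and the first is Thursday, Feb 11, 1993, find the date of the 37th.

The 37th occurrence is 36 intervals after the first: 36 × 14 = 504 days after Feb 11, 1993.
Feb has 28 days — 17 days to the end of Feb leaves 487.
From end of Feb to end of 1993 is 306 days (181 left).
Jan has 31 days (150 left).
Feb has 28 days (122 left).
Mar has 31 days (91 left).
Apr has 30 days (61 left).
May has 31 days (30 left).
30 days into Jun → Jun 30, 1994.

Jun 30, 1994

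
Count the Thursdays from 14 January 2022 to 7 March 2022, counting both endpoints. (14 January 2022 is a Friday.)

7

14 January 2022 is a Friday; the first Thursday on or after it is 20 January 2022 (6 days later).
From 20 January 2022 to 7 March 2022: 11 + 28 + 7 = 46 days (rest of January, February, March).
46 ÷ 7 = 6 full weeks with remainder 4, so 6 more Thursdays after the first → 7.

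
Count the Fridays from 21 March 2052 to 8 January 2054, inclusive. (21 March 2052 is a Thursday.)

94

21 March 2052 is a Thursday; the first Friday on or after it is 22 March 2052 (1 day later).
From 22 March 2052 to 8 January 2054: 284 + 365 + 8 = 657 days (rest of 2052, 2053, to 8 January 2054 in 2054).
657 ÷ 7 = 93 full weeks with remainder 6, so 93 more Fridays after the first → 94.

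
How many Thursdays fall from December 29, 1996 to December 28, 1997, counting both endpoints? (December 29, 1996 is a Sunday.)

December 29, 1996 is a Sunday; the first Thursday on or after it is January 2, 1997 (4 days later).
From January 2, 1997 to December 28, 1997: 29 + 28 + 31 + 30 + 31 + 30 + 31 + 31 + 30 + 31 + 30 + 28 = 360 days (rest of January, February, March, April, May, June, July, August, September, October, November, December).
360 ÷ 7 = 51 full weeks with remainder 3, so 51 more Thursdays after the first → 52.

52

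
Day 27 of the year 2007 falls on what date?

2007-01-27

27 into January → January 27.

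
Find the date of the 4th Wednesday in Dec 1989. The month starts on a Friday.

Dec 1989 begins on a Friday, so the first Wednesday is Dec 6 (5 days later).
The 4th Wednesday is 3 weeks later: 6 + 21 = 27.

Dec 27, 1989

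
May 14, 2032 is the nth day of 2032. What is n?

Days in months before May: 31 + 29 + 31 + 30 = 121.
Plus 14 days into May → day 135.

135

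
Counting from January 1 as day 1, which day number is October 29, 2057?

302

Days in months before October: 31 + 28 + 31 + 30 + 31 + 30 + 31 + 31 + 30 = 273.
Plus 29 days into October → day 302.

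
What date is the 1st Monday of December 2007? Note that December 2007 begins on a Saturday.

December 2007 begins on a Saturday, so the first Monday is December 3 (2 days later).

2007-12-03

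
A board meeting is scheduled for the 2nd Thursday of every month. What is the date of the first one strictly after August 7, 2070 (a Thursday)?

August 2070 starts on a Friday; its first Thursday is the 7th, so the 2nd Thursday is the 14th — August 14, 2070.
August 14, 2070 is after August 7, 2070, so that is the next one.

August 14, 2070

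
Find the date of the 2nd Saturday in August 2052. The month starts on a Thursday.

August 2052 begins on a Thursday, so the first Saturday is August 3 (2 days later).
The 2nd Saturday is 1 weeks later: 3 + 7 = 10.

August 10, 2052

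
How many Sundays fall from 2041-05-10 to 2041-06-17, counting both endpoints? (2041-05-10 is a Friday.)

6

2041-05-10 is a Friday; the first Sunday on or after it is 2041-05-12 (2 days later).
From 2041-05-12 to 2041-06-17: 19 + 17 = 36 days (rest of May, June).
36 ÷ 7 = 5 full weeks with remainder 1, so 5 more Sundays after the first → 6.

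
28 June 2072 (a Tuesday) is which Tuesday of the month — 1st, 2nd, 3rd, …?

4th

Day 28 falls in week ⌈28/7⌉ of the month.
Days 1–7 hold the 1st Tuesday, 8–14 the 2nd, 15–21 the 3rd, 22–28 the 4th, 29–31 the 5th.
28 is in the range for the 4th.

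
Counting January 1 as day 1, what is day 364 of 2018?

January has 31 days (364 − 31 = 333 remain).
February has 28 days (333 − 28 = 305 remain).
March has 31 days (305 − 31 = 274 remain).
April has 30 days (274 − 30 = 244 remain).
May has 31 days (244 − 31 = 213 remain).
June has 30 days (213 − 30 = 183 remain).
July has 31 days (183 − 31 = 152 remain).
August has 31 days (152 − 31 = 121 remain).
September has 30 days (121 − 30 = 91 remain).
October has 31 days (91 − 31 = 60 remain).
November has 30 days (60 − 30 = 30 remain).
30 into December → December 30.

December 30, 2018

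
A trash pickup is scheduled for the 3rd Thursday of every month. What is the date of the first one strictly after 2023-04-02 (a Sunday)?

April 2023 starts on a Saturday; its first Thursday is the 6th, so the 3rd Thursday is the 20th — 2023-04-20.
2023-04-20 is after 2023-04-02, so that is the next one.

2023-04-20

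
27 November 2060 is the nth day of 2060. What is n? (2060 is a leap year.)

Days in months before November: 31 + 29 + 31 + 30 + 31 + 30 + 31 + 31 + 30 + 31 = 305.
Plus 27 days into November → day 332.

332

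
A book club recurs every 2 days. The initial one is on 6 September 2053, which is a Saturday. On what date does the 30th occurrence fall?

The 30th occurrence is 29 intervals after the first: 29 × 2 = 58 days after 6 September 2053.
September has 30 days — 24 days to the end of September leaves 34.
October has 31 days (3 left).
3 days into November → 3 November 2053.

3 November 2053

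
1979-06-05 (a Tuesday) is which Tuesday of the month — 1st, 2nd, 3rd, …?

Day 5 falls in week ⌈5/7⌉ of the month.
Days 1–7 hold the 1st Tuesday, 8–14 the 2nd, 15–21 the 3rd, 22–28 the 4th, 29–31 the 5th.
5 is in the range for the 1st.

1st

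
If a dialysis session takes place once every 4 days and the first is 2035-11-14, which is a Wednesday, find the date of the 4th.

2035-11-26

The 4th occurrence is 3 intervals after the first: 3 × 4 = 12 days after 2035-11-14.
12 days later is 2035-11-26.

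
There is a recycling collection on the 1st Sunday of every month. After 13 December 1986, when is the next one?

4 January 1987

December 1986 starts on a Monday, so its 1st Sunday is 7 December 1986 (6 days in).
That is not after 13 December 1986, so look at January 1987.
January 1987 starts on a Thursday, so its 1st Sunday is 4 January 1987 (3 days in).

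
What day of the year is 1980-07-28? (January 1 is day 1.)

Days in months before July: 31 + 29 + 31 + 30 + 31 + 30 = 182.
Plus 28 days into July → day 210.

210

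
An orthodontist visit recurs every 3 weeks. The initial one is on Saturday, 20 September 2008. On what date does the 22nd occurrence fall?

5 December 2009

The 22nd occurrence is 21 intervals after the first: 21 × 21 = 441 days after 20 September 2008.
September has 30 days — 10 days to the end of September leaves 431.
From end of September to end of 2008 is 92 days (339 left).
January has 31 days (308 left).
February has 28 days (280 left).
March has 31 days (249 left).
April has 30 days (219 left).
May has 31 days (188 left).
June has 30 days (158 left).
July has 31 days (127 left).
August has 31 days (96 left).
September has 30 days (66 left).
October has 31 days (35 left).
November has 30 days (5 left).
5 days into December → 5 December 2009.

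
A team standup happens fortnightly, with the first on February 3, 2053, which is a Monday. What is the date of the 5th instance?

The 5th occurrence is 4 intervals after the first: 4 × 14 = 56 days after February 3, 2053.
February has 28 days — 25 days to the end of February leaves 31.
31 days into March → March 31, 2053.

March 31, 2053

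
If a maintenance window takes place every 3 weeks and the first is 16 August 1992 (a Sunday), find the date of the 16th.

The 16th occurrence is 15 intervals after the first: 15 × 21 = 315 days after 16 August 1992.
August has 31 days — 15 days to the end of August leaves 300.
September has 30 days (270 left).
October has 31 days (239 left).
November has 30 days (209 left).
December has 31 days (178 left).
January has 31 days (147 left).
February has 28 days (119 left).
March has 31 days (88 left).
April has 30 days (58 left).
May has 31 days (27 left).
27 days into June → 27 June 1993.

27 June 1993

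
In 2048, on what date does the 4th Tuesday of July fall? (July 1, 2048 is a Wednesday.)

July 2048 begins on a Wednesday, so the first Tuesday is July 7 (6 days later).
The 4th Tuesday is 3 weeks later: 7 + 21 = 28.

28 July 2048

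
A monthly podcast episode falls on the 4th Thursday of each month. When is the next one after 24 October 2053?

27 November 2053

October 2053 starts on a Wednesday; its first Thursday is the 2nd, so the 4th Thursday is the 23rd — 23 October 2053.
That is not after 24 October 2053, so look at November 2053.
November 2053 starts on a Saturday; its first Thursday is the 6th, so the 4th Thursday is the 27th — 27 November 2053.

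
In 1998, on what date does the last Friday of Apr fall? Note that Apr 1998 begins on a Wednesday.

Apr 24, 1998

Apr 1998 begins on a Wednesday, so the first Friday is Apr 3 (2 days later).
Apr 1998 has 30 days. Adding weeks: 3, 10, 17, 24 — the last one ≤ 30 is the 24th.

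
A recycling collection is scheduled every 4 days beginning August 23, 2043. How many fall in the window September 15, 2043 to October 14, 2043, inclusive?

Occurrences land 4·i days after August 23, 2043 for i = 0, 1, 2, …
September 15, 2043 is 23 days after the start; 23 ÷ 4 = 5 remainder 3; since the remainder is 3, round up to i = 6. First occurrence in the window: #7 on September 16, 2043 (6×4 = 24 days in).
October 14, 2043 is 52 days after the start; 52 ÷ 4 = 13 remainder 0. Last occurrence in the window: #14 on October 14, 2043.
Occurrences #7 through #14: 8 in total.

8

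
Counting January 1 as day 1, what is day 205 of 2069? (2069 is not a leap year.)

January has 31 days (205 − 31 = 174 remain).
February has 28 days (174 − 28 = 146 remain).
March has 31 days (146 − 31 = 115 remain).
April has 30 days (115 − 30 = 85 remain).
May has 31 days (85 − 31 = 54 remain).
June has 30 days (54 − 30 = 24 remain).
24 into July → July 24.

2069-07-24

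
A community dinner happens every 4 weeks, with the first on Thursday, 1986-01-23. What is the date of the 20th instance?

1987-07-09

The 20th occurrence is 19 intervals after the first: 19 × 28 = 532 days after 1986-01-23.
January has 31 days — 8 days to the end of January leaves 524.
From end of January to end of 1986 is 334 days (190 left).
January has 31 days (159 left).
February has 28 days (131 left).
March has 31 days (100 left).
April has 30 days (70 left).
May has 31 days (39 left).
June has 30 days (9 left).
9 days into July → 1987-07-09.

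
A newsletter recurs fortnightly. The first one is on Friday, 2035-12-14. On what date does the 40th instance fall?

The 40th occurrence is 39 intervals after the first: 39 × 14 = 546 days after 2035-12-14.
December has 31 days — 17 days to the end of December leaves 529.
2036 has 366 days (163 left).
January has 31 days (132 left).
February has 28 days (104 left).
March has 31 days (73 left).
April has 30 days (43 left).
May has 31 days (12 left).
12 days into June → 2037-06-12.

2037-06-12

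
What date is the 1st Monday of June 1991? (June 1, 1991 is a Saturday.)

1991-06-03

June 1991 begins on a Saturday, so the first Monday is June 3 (2 days later).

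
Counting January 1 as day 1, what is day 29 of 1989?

29 into January → January 29.

29 January 1989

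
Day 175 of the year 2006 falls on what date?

Jan has 31 days (175 − 31 = 144 remain).
Feb has 28 days (144 − 28 = 116 remain).
Mar has 31 days (116 − 31 = 85 remain).
Apr has 30 days (85 − 30 = 55 remain).
May has 31 days (55 − 31 = 24 remain).
24 into Jun → Jun 24.

Jun 24, 2006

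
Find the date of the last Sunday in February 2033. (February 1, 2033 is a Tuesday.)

2033-02-27

February 2033 begins on a Tuesday, so the first Sunday is February 6 (5 days later).
February 2033 has 28 days. Adding weeks: 6, 13, 20, 27 — the last one ≤ 28 is the 27th.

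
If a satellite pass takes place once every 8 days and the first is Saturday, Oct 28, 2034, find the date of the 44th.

Oct 7, 2035

The 44th occurrence is 43 intervals after the first: 43 × 8 = 344 days after Oct 28, 2034.
Oct has 31 days — 3 days to the end of Oct leaves 341.
Nov has 30 days (311 left).
Dec has 31 days (280 left).
Jan has 31 days (249 left).
Feb has 28 days (221 left).
Mar has 31 days (190 left).
Apr has 30 days (160 left).
May has 31 days (129 left).
Jun has 30 days (99 left).
Jul has 31 days (68 left).
Aug has 31 days (37 left).
Sep has 30 days (7 left).
7 days into Oct → Oct 7, 2035.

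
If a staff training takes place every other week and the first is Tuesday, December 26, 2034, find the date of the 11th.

The 11th occurrence is 10 intervals after the first: 10 × 14 = 140 days after December 26, 2034.
December has 31 days — 5 days to the end of December leaves 135.
January has 31 days (104 left).
February has 28 days (76 left).
March has 31 days (45 left).
April has 30 days (15 left).
15 days into May → May 15, 2035.

May 15, 2035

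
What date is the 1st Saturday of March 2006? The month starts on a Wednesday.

March 2006 begins on a Wednesday, so the first Saturday is March 4 (3 days later).

4 March 2006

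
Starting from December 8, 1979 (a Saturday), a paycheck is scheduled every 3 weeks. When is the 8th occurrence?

May 3, 1980

The 8th occurrence is 7 intervals after the first: 7 × 21 = 147 days after December 8, 1979.
December has 31 days — 23 days to the end of December leaves 124.
January has 31 days (93 left).
February has 29 days (64 left).
March has 31 days (33 left).
April has 30 days (3 left).
3 days into May → May 3, 1980.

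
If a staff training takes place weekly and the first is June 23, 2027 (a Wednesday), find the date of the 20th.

November 3, 2027

The 20th occurrence is 19 intervals after the first: 19 × 7 = 133 days after June 23, 2027.
June has 30 days — 7 days to the end of June leaves 126.
July has 31 days (95 left).
August has 31 days (64 left).
September has 30 days (34 left).
October has 31 days (3 left).
3 days into November → November 3, 2027.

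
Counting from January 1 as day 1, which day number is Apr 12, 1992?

103

Days in months before Apr: 31 + 29 + 31 = 91.
Plus 12 days into Apr → day 103.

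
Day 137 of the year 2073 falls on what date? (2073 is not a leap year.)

January has 31 days (137 − 31 = 106 remain).
February has 28 days (106 − 28 = 78 remain).
March has 31 days (78 − 31 = 47 remain).
April has 30 days (47 − 30 = 17 remain).
17 into May → May 17.

17 May 2073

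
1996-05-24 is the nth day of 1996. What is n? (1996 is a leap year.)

Days in months before May: 31 + 29 + 31 + 30 = 121.
Plus 24 days into May → day 145.

145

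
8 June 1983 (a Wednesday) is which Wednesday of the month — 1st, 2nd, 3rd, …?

Day 8 falls in week ⌈8/7⌉ of the month.
Days 1–7 hold the 1st Wednesday, 8–14 the 2nd, 15–21 the 3rd, 22–28 the 4th, 29–31 the 5th.
8 is in the range for the 2nd.

2nd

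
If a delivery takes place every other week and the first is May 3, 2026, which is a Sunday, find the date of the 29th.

May 30, 2027

The 29th occurrence is 28 intervals after the first: 28 × 14 = 392 days after May 3, 2026.
May has 31 days — 28 days to the end of May leaves 364.
June has 30 days (334 left).
July has 31 days (303 left).
August has 31 days (272 left).
September has 30 days (242 left).
October has 31 days (211 left).
November has 30 days (181 left).
December has 31 days (150 left).
January has 31 days (119 left).
February has 28 days (91 left).
March has 31 days (60 left).
April has 30 days (30 left).
30 days into May → May 30, 2027.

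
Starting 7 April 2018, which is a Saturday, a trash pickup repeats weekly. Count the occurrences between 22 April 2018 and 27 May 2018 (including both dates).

Occurrences land 7·i days after 7 April 2018 for i = 0, 1, 2, …
22 April 2018 is 15 days after the start; 15 ÷ 7 = 2 remainder 1; since the remainder is 1, round up to i = 3. First occurrence in the window: #4 on 28 April 2018 (3×7 = 21 days in).
27 May 2018 is 50 days after the start; 50 ÷ 7 = 7 remainder 1. Last occurrence in the window: #8 on 26 May 2018.
Occurrences #4 through #8: 5 in total.

5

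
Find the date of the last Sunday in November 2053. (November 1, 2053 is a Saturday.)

November 2053 begins on a Saturday, so the first Sunday is November 2 (1 day later).
November 2053 has 30 days. Adding weeks: 2, 9, 16, 23, 30 — the last one ≤ 30 is the 30th.

2053-11-30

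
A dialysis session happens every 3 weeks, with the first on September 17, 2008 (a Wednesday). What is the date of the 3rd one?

The 3rd occurrence is 2 intervals after the first: 2 × 21 = 42 days after September 17, 2008.
September has 30 days — 13 days to the end of September leaves 29.
29 days into October → October 29, 2008.

October 29, 2008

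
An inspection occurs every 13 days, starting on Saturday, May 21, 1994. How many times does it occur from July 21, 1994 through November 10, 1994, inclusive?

9

Occurrences land 13·i days after May 21, 1994 for i = 0, 1, 2, …
July 21, 1994 is 61 days after the start; 61 ÷ 13 = 4 remainder 9; since the remainder is 9, round up to i = 5. First occurrence in the window: #6 on July 25, 1994 (5×13 = 65 days in).
November 10, 1994 is 173 days after the start; 173 ÷ 13 = 13 remainder 4. Last occurrence in the window: #14 on November 6, 1994.
Occurrences #6 through #14: 9 in total.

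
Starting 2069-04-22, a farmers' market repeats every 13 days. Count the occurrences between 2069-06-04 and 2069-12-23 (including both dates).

Occurrences land 13·i days after 2069-04-22 for i = 0, 1, 2, …
2069-06-04 is 43 days after the start; 43 ÷ 13 = 3 remainder 4; since the remainder is 4, round up to i = 4. First occurrence in the window: #5 on 2069-06-13 (4×13 = 52 days in).
2069-12-23 is 245 days after the start; 245 ÷ 13 = 18 remainder 11. Last occurrence in the window: #19 on 2069-12-12.
Occurrences #5 through #19: 15 in total.

15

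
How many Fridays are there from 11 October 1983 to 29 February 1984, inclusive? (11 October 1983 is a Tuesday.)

11 October 1983 is a Tuesday; the first Friday on or after it is 14 October 1983 (3 days later).
From 14 October 1983 to 29 February 1984: 17 + 30 + 31 + 31 + 29 = 138 days (rest of October, November, December, January, February).
138 ÷ 7 = 19 full weeks with remainder 5, so 19 more Fridays after the first → 20.

20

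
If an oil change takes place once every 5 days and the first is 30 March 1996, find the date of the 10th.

The 10th occurrence is 9 intervals after the first: 9 × 5 = 45 days after 30 March 1996.
March has 31 days — 1 day to the end of March leaves 44.
April has 30 days (14 left).
14 days into May → 14 May 1996.

14 May 1996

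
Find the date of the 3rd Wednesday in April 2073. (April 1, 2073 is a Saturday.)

April 19, 2073

April 2073 begins on a Saturday, so the first Wednesday is April 5 (4 days later).
The 3rd Wednesday is 2 weeks later: 5 + 14 = 19.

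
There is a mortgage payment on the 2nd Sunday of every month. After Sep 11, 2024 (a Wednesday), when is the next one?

Oct 13, 2024

Sep 2024 starts on a Sunday; its first Sunday is the 1st, so the 2nd Sunday is the 8th — Sep 8, 2024.
That is not after Sep 11, 2024, so look at Oct 2024.
Oct 2024 starts on a Tuesday; its first Sunday is the 6th, so the 2nd Sunday is the 13th — Oct 13, 2024.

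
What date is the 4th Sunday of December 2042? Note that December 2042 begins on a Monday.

December 2042 begins on a Monday, so the first Sunday is December 7 (6 days later).
The 4th Sunday is 3 weeks later: 7 + 21 = 28.

28 December 2042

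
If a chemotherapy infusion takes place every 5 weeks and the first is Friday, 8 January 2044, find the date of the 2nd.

12 February 2044

The 2nd occurrence is 1 interval after the first: 1 × 35 = 35 days after 8 January 2044.
January has 31 days — 23 days to the end of January leaves 12.
12 days into February → 12 February 2044.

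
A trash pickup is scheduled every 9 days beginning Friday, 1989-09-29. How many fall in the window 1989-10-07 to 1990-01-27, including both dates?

13

Occurrences land 9·i days after 1989-09-29 for i = 0, 1, 2, …
1989-10-07 is 8 days after the start; 8 ÷ 9 = 0 remainder 8; since the remainder is 8, round up to i = 1. First occurrence in the window: #2 on 1989-10-08 (1×9 = 9 days in).
1990-01-27 is 120 days after the start; 120 ÷ 9 = 13 remainder 3. Last occurrence in the window: #14 on 1990-01-24.
Occurrences #2 through #14: 13 in total.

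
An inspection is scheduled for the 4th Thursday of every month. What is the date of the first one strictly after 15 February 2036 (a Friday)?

28 February 2036

February 2036 starts on a Friday; its first Thursday is the 7th, so the 4th Thursday is the 28th — 28 February 2036.
28 February 2036 is after 15 February 2036, so that is the next one.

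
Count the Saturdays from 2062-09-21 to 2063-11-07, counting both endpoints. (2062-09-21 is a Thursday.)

59

2062-09-21 is a Thursday; the first Saturday on or after it is 2062-09-23 (2 days later).
From 2062-09-23 to 2063-11-07: 99 + 311 = 410 days (rest of 2062, to 2063-11-07 in 2063).
410 ÷ 7 = 58 full weeks with remainder 4, so 58 more Saturdays after the first → 59.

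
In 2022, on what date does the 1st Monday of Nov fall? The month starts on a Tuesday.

Nov 2022 begins on a Tuesday, so the first Monday is Nov 7 (6 days later).

Nov 7, 2022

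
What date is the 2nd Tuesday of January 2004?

13 January 2004

January 2004 begins on a Thursday, so the first Tuesday is January 6 (5 days later).
The 2nd Tuesday is 1 weeks later: 6 + 7 = 13.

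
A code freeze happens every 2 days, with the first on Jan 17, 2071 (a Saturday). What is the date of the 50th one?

Apr 25, 2071

The 50th occurrence is 49 intervals after the first: 49 × 2 = 98 days after Jan 17, 2071.
Jan has 31 days — 14 days to the end of Jan leaves 84.
Feb has 28 days (56 left).
Mar has 31 days (25 left).
25 days into Apr → Apr 25, 2071.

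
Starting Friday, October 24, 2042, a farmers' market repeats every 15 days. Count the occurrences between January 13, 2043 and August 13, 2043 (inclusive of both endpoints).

Occurrences land 15·i days after October 24, 2042 for i = 0, 1, 2, …
January 13, 2043 is 81 days after the start; 81 ÷ 15 = 5 remainder 6; since the remainder is 6, round up to i = 6. First occurrence in the window: #7 on January 22, 2043 (6×15 = 90 days in).
August 13, 2043 is 293 days after the start; 293 ÷ 15 = 19 remainder 8. Last occurrence in the window: #20 on August 5, 2043.
Occurrences #7 through #20: 14 in total.

14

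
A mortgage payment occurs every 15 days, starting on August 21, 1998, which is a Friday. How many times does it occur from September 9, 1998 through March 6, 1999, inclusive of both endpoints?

12

Occurrences land 15·i days after August 21, 1998 for i = 0, 1, 2, …
September 9, 1998 is 19 days after the start; 19 ÷ 15 = 1 remainder 4; since the remainder is 4, round up to i = 2. First occurrence in the window: #3 on September 20, 1998 (2×15 = 30 days in).
March 6, 1999 is 197 days after the start; 197 ÷ 15 = 13 remainder 2. Last occurrence in the window: #14 on March 4, 1999.
Occurrences #3 through #14: 12 in total.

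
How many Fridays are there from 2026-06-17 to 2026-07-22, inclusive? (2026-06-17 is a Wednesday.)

5

2026-06-17 is a Wednesday; the first Friday on or after it is 2026-06-19 (2 days later).
From 2026-06-19 to 2026-07-22: 11 + 22 = 33 days (rest of June, July).
33 ÷ 7 = 4 full weeks with remainder 5, so 4 more Fridays after the first → 5.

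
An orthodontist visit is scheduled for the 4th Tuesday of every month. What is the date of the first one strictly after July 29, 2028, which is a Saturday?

August 22, 2028

July 2028 starts on a Saturday; its first Tuesday is the 4th, so the 4th Tuesday is the 25th — July 25, 2028.
That is not after July 29, 2028, so look at August 2028.
August 2028 starts on a Tuesday; its first Tuesday is the 1st, so the 4th Tuesday is the 22nd — August 22, 2028.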